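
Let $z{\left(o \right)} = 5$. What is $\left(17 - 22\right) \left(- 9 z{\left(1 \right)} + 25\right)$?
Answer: $100$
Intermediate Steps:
$\left(17 - 22\right) \left(- 9 z{\left(1 \right)} + 25\right) = \left(17 - 22\right) \left(\left(-9\right) 5 + 25\right) = - 5 \left(-45 + 25\right) = \left(-5\right) \left(-20\right) = 100$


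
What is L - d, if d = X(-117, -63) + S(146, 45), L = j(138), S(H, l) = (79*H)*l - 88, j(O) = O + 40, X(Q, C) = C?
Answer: -518701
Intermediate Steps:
j(O) = 40 + O
S(H, l) = -88 + 79*H*l (S(H, l) = 79*H*l - 88 = -88 + 79*H*l)
L = 178 (L = 40 + 138 = 178)
d = 518879 (d = -63 + (-88 + 79*146*45) = -63 + (-88 + 519030) = -63 + 518942 = 518879)
L - d = 178 - 1*518879 = 178 - 518879 = -518701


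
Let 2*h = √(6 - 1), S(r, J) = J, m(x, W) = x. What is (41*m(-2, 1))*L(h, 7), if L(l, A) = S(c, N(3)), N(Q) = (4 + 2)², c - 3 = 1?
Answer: -2952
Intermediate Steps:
c = 4 (c = 3 + 1 = 4)
N(Q) = 36 (N(Q) = 6² = 36)
h = √5/2 (h = √(6 - 1)/2 = √5/2 ≈ 1.1180)
L(l, A) = 36
(41*m(-2, 1))*L(h, 7) = (41*(-2))*36 = -82*36 = -2952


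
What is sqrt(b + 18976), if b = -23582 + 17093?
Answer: sqrt(12487) ≈ 111.75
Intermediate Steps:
b = -6489
sqrt(b + 18976) = sqrt(-6489 + 18976) = sqrt(12487)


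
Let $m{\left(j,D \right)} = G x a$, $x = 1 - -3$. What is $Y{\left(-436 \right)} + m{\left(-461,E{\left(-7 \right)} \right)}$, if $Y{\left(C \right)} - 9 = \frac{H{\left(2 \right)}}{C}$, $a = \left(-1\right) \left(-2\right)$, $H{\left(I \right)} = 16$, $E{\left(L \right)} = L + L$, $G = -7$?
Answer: $- \frac{5127}{109} \approx -47.037$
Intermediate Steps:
$E{\left(L \right)} = 2 L$
$x = 4$ ($x = 1 + 3 = 4$)
$a = 2$
$m{\left(j,D \right)} = -56$ ($m{\left(j,D \right)} = \left(-7\right) 4 \cdot 2 = \left(-28\right) 2 = -56$)
$Y{\left(C \right)} = 9 + \frac{16}{C}$
$Y{\left(-436 \right)} + m{\left(-461,E{\left(-7 \right)} \right)} = \left(9 + \frac{16}{-436}\right) - 56 = \left(9 + 16 \left(- \frac{1}{436}\right)\right) - 56 = \left(9 - \frac{4}{109}\right) - 56 = \frac{977}{109} - 56 = - \frac{5127}{109}$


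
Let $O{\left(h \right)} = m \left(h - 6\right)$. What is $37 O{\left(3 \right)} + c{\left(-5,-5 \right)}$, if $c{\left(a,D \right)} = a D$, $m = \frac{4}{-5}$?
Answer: $\frac{569}{5} \approx 113.8$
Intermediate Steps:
$m = - \frac{4}{5}$ ($m = 4 \left(- \frac{1}{5}\right) = - \frac{4}{5} \approx -0.8$)
$O{\left(h \right)} = \frac{24}{5} - \frac{4 h}{5}$ ($O{\left(h \right)} = - \frac{4 \left(h - 6\right)}{5} = - \frac{4 \left(-6 + h\right)}{5} = \frac{24}{5} - \frac{4 h}{5}$)
$c{\left(a,D \right)} = D a$
$37 O{\left(3 \right)} + c{\left(-5,-5 \right)} = 37 \left(\frac{24}{5} - \frac{12}{5}\right) - -25 = 37 \left(\frac{24}{5} - \frac{12}{5}\right) + 25 = 37 \cdot \frac{12}{5} + 25 = \frac{444}{5} + 25 = \frac{569}{5}$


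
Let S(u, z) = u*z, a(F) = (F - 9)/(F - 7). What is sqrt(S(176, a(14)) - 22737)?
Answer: I*sqrt(1107953)/7 ≈ 150.37*I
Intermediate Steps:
a(F) = (-9 + F)/(-7 + F)
sqrt(S(176, a(14)) - 22737) = sqrt(176*((-9 + 14)/(-7 + 14)) - 22737) = sqrt(176*(5/7) - 22737) = sqrt(880/7 - 22737) = sqrt(-158279/7) = I*sqrt(1107953)/7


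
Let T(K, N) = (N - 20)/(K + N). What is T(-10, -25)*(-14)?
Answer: -18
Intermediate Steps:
T(K, N) = (-20 + N)/(K + N)
T(-10, -25)*(-14) = ((-20 - 25)/(-10 - 25))*(-14) = (-45/(-35))*(-14) = -1/35*(-45)*(-14) = (9/7)*(-14) = -18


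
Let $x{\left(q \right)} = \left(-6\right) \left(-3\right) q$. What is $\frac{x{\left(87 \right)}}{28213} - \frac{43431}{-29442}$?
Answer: $\frac{423808325}{276882382} \approx 1.5306$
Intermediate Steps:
$x{\left(q \right)} = 18 q$
$\frac{x{\left(87 \right)}}{28213} - \frac{43431}{-29442} = \frac{18 \cdot 87}{28213} - \frac{43431}{-29442} = 1566 \cdot \frac{1}{28213} - - \frac{14477}{9814} = \frac{1566}{28213} + \frac{14477}{9814} = \frac{423808325}{276882382}$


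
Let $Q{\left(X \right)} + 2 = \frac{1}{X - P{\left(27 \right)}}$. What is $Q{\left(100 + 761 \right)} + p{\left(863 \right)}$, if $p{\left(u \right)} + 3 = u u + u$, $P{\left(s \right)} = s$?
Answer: $\frac{621852919}{834} \approx 7.4563 \cdot 10^{5}$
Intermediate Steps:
$p{\left(u \right)} = -3 + u + u^{2}$ ($p{\left(u \right)} = -3 + \left(u u + u\right) = -3 + \left(u^{2} + u\right) = -3 + \left(u + u^{2}\right) = -3 + u + u^{2}$)
$Q{\left(X \right)} = -2 + \frac{1}{-27 + X}$ ($Q{\left(X \right)} = -2 + \frac{1}{X - 27} = -2 + \frac{1}{-27 + X}$)
$Q{\left(100 + 761 \right)} + p{\left(863 \right)} = \frac{55 - 2 \left(100 + 761\right)}{-27 + \left(100 + 761\right)} + \left(-3 + 863 + 863^{2}\right) = \frac{55 - 1722}{-27 + 861} + \left(-3 + 863 + 744769\right) = \frac{55 - 1722}{834} + 745629 = \frac{1}{834} \left(-1667\right) + 745629 = - \frac{1667}{834} + 745629 = \frac{621852919}{834}$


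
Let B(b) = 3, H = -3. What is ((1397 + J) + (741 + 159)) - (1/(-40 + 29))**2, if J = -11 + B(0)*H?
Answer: 275516/121 ≈ 2277.0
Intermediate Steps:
J = -20 (J = -11 + 3*(-3) = -11 - 9 = -20)
((1397 + J) + (741 + 159)) - (1/(-40 + 29))**2 = ((1397 - 20) + (741 + 159)) - (1/(-40 + 29))**2 = (1377 + 900) - (1/(-11))**2 = 2277 - (-1/11)**2 = 2277 - 1*1/121 = 2277 - 1/121 = 275516/121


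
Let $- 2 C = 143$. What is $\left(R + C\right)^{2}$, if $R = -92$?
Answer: $\frac{106929}{4} \approx 26732.0$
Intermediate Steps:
$C = - \frac{143}{2}$ ($C = \left(- \frac{1}{2}\right) 143 = - \frac{143}{2} \approx -71.5$)
$\left(R + C\right)^{2} = \left(-92 - \frac{143}{2}\right)^{2} = \left(- \frac{327}{2}\right)^{2} = \frac{106929}{4}$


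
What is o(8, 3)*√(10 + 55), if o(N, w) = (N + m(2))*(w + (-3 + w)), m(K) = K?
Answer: 30*√65 ≈ 241.87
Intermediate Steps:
o(N, w) = (-3 + 2*w)*(2 + N) (o(N, w) = (N + 2)*(w + (-3 + w)) = (2 + N)*(-3 + 2*w) = (-3 + 2*w)*(2 + N))
o(8, 3)*√(10 + 55) = (-6 - 3*8 + 4*3 + 2*8*3)*√(10 + 55) = (-6 - 24 + 12 + 48)*√65 = 30*√65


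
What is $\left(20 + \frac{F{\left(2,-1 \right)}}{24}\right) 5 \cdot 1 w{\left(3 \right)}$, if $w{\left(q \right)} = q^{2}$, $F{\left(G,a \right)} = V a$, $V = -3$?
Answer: $\frac{7245}{8} \approx 905.63$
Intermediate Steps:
$F{\left(G,a \right)} = - 3 a$
$\left(20 + \frac{F{\left(2,-1 \right)}}{24}\right) 5 \cdot 1 w{\left(3 \right)} = \left(20 + \frac{\left(-3\right) \left(-1\right)}{24}\right) 5 \cdot 1 \cdot 3^{2} = \left(20 + 3 \cdot \frac{1}{24}\right) 5 \cdot 9 = \left(20 + \frac{1}{8}\right) 5 \cdot 9 = \frac{161}{8} \cdot 5 \cdot 9 = \frac{805}{8} \cdot 9 = \frac{7245}{8}$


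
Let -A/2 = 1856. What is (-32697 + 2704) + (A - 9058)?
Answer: -42763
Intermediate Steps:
A = -3712 (A = -2*1856 = -3712)
(-32697 + 2704) + (A - 9058) = (-32697 + 2704) + (-3712 - 9058) = -29993 - 12770 = -42763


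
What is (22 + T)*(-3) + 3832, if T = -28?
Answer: 3850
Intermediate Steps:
(22 + T)*(-3) + 3832 = (22 - 28)*(-3) + 3832 = -6*(-3) + 3832 = 18 + 3832 = 3850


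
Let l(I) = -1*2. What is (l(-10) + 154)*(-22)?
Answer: -3344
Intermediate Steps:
l(I) = -2
(l(-10) + 154)*(-22) = (-2 + 154)*(-22) = 152*(-22) = -3344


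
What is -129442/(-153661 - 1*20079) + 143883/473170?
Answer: 2156157589/2055213895 ≈ 1.0491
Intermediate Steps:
-129442/(-153661 - 1*20079) + 143883/473170 = -129442/(-153661 - 20079) + 143883*(1/473170) = -129442/(-173740) + 143883/473170 = -129442*(-1/173740) + 143883/473170 = 64721/86870 + 143883/473170 = 2156157589/2055213895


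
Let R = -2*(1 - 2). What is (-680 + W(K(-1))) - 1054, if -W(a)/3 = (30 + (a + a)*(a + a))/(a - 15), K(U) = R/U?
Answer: -29340/17 ≈ -1725.9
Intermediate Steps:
R = 2 (R = -2*(-1) = 2)
K(U) = 2/U
W(a) = -3*(30 + 4*a²)/(-15 + a) (W(a) = -3*(30 + (a + a)*(a + a))/(a - 15) = -3*(30 + (2*a)*(2*a))/(-15 + a) = -3*(30 + 4*a²)/(-15 + a))
(-680 + W(K(-1))) - 1054 = (-680 + 6*(-15 - 2*(2/(-1))²)/(-15 + 2/(-1))) - 1054 = (-680 + 6*(-15 - 2*(2*(-1))²)/(-15 + 2*(-1))) - 1054 = (-680 + 6*(-15 - 2*(-2)²)/(-15 - 2)) - 1054 = (-680 + 6*(-15 - 2*4)/(-17)) - 1054 = (-680 + 6*(-1/17)*(-15 - 8)) - 1054 = (-680 + 6*(-1/17)*(-23)) - 1054 = (-680 + 138/17) - 1054 = -11422/17 - 1054 = -29340/17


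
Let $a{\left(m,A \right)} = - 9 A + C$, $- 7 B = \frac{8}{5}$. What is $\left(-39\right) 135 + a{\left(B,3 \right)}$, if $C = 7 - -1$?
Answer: $-5284$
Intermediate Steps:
$C = 8$ ($C = 7 + 1 = 8$)
$B = - \frac{8}{35}$ ($B = - \frac{8 \cdot \frac{1}{5}}{7} = \left(- \frac{1}{7}\right) \frac{8}{5} = - \frac{8}{35} \approx -0.22857$)
$a{\left(m,A \right)} = 8 - 9 A$ ($a{\left(m,A \right)} = - 9 A + 8 = 8 - 9 A$)
$\left(-39\right) 135 + a{\left(B,3 \right)} = \left(-39\right) 135 + \left(8 - 27\right) = -5265 + \left(8 - 27\right) = -5265 - 19 = -5284$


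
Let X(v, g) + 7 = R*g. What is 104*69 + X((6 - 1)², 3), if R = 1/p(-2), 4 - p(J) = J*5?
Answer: 100369/14 ≈ 7169.2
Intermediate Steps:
p(J) = 4 - 5*J (p(J) = 4 - J*5 = 4 - 5*J)
R = 1/14 (R = 1/(4 - 5*(-2)) = 1/(4 + 10) = 1/14 ≈ 0.071429)
X(v, g) = -7 + g/14
104*69 + X((6 - 1)², 3) = 104*69 + (-7 + (1/14)*3) = 7176 + (-7 + 3/14) = 7176 - 95/14 = 100369/14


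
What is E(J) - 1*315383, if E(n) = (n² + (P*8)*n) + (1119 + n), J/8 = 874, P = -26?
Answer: 47126456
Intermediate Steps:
J = 6992 (J = 8*874 = 6992)
E(n) = 1119 + n² - 207*n (E(n) = (n² + (-26*8)*n) + (1119 + n) = (n² - 208*n) + (1119 + n) = 1119 + n² - 207*n)
E(J) - 1*315383 = (1119 + 6992² - 207*6992) - 1*315383 = (1119 + 48888064 - 1447344) - 315383 = 47441839 - 315383 = 47126456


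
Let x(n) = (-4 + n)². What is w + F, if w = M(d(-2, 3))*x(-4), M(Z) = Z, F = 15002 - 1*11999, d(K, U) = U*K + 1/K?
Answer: 2587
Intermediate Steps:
d(K, U) = 1/K + K*U (d(K, U) = K*U + 1/K = 1/K + K*U)
F = 3003 (F = 15002 - 11999 = 3003)
w = -416 (w = (1/(-2) - 2*3)*(-4 - 4)² = (-½ - 6)*(-8)² = -13/2*64 = -416)
w + F = -416 + 3003 = 2587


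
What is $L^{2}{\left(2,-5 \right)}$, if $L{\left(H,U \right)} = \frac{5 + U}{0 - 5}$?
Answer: $0$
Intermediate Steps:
$L{\left(H,U \right)} = -1 - \frac{U}{5}$ ($L{\left(H,U \right)} = \frac{5 + U}{-5} = \left(5 + U\right) \left(- \frac{1}{5}\right) = -1 - \frac{U}{5}$)
$L^{2}{\left(2,-5 \right)} = \left(-1 - -1\right)^{2} = \left(-1 + 1\right)^{2} = 0^{2} = 0$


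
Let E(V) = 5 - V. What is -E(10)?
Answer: 5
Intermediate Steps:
-E(10) = -(5 - 1*10) = -(5 - 10) = -1*(-5) = 5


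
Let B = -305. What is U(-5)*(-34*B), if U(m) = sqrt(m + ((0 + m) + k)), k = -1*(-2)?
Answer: 20740*I*sqrt(2) ≈ 29331.0*I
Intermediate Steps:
k = 2
U(m) = sqrt(2 + 2*m) (U(m) = sqrt(m + ((0 + m) + 2)) = sqrt(m + (m + 2)) = sqrt(m + (2 + m)) = sqrt(2 + 2*m))
U(-5)*(-34*B) = sqrt(2 + 2*(-5))*(-34*(-305)) = sqrt(2 - 10)*10370 = sqrt(-8)*10370 = (2*I*sqrt(2))*10370 = 20740*I*sqrt(2)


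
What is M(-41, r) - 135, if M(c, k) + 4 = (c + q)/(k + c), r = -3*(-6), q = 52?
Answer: -3208/23 ≈ -139.48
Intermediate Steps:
r = 18
M(c, k) = -4 + (52 + c)/(c + k) (M(c, k) = -4 + (c + 52)/(k + c) = -4 + (52 + c)/(c + k))
M(-41, r) - 135 = (52 - 4*18 - 3*(-41))/(-41 + 18) - 135 = (52 - 72 + 123)/(-23) - 135 = -1/23*103 - 135 = -103/23 - 135 = -3208/23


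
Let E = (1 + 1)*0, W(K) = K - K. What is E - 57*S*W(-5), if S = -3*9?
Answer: 0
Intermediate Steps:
W(K) = 0
S = -27
E = 0 (E = 2*0 = 0)
E - 57*S*W(-5) = 0 - (-1539)*0 = 0 - 57*0 = 0 + 0 = 0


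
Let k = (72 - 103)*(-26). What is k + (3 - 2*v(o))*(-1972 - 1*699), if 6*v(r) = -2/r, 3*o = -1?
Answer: -1865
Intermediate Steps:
o = -⅓ (o = (⅓)*(-1) = -⅓ ≈ -0.33333)
v(r) = -1/(3*r) (v(r) = (-2/r)/6 = -1/(3*r))
k = 806 (k = -31*(-26) = 806)
k + (3 - 2*v(o))*(-1972 - 1*699) = 806 + (3 - (-2)/(3*(-⅓)))*(-1972 - 1*699) = 806 + (3 - (-2)*(-3)/3)*(-1972 - 699) = 806 + (3 - 2*1)*(-2671) = 806 + (3 - 2)*(-2671) = 806 + 1*(-2671) = 806 - 2671 = -1865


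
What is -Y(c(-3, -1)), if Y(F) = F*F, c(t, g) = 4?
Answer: -16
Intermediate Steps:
Y(F) = F²
-Y(c(-3, -1)) = -1*4² = -1*16 = -16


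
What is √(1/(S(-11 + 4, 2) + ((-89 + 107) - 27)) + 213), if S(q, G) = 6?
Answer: √1914/3 ≈ 14.583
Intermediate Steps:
√(1/(S(-11 + 4, 2) + ((-89 + 107) - 27)) + 213) = √(1/(6 + ((-89 + 107) - 27)) + 213) = √(1/(6 + (18 - 27)) + 213) = √(1/(6 - 9) + 213) = √(1/(-3) + 213) = √(-⅓ + 213) = √(638/3) = √1914/3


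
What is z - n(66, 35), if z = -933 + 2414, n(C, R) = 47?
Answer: 1434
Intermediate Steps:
z = 1481
z - n(66, 35) = 1481 - 1*47 = 1481 - 47 = 1434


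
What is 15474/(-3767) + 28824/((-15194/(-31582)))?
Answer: 1714469350350/28617899 ≈ 59909.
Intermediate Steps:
15474/(-3767) + 28824/((-15194/(-31582))) = 15474*(-1/3767) + 28824/((-15194*(-1/31582))) = -15474/3767 + 28824/(7597/15791) = -15474/3767 + 28824*(15791/7597) = -15474/3767 + 455159784/7597 = 1714469350350/28617899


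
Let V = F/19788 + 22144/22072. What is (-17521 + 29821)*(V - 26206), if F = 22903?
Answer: -1466366043850775/4549591 ≈ -3.2231e+8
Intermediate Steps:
V = 117962561/54595092 (V = 22903/19788 + 22144/22072 = 22903*(1/19788) + 22144*(1/22072) = 22903/19788 + 2768/2759 = 117962561/54595092 ≈ 2.1607)
(-17521 + 29821)*(V - 26206) = (-17521 + 29821)*(117962561/54595092 - 26206) = 12300*(-1430601018391/54595092) = -1466366043850775/4549591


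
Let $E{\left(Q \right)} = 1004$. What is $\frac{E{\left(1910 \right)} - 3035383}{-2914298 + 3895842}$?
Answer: $- \frac{3034379}{981544} \approx -3.0914$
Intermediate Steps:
$\frac{E{\left(1910 \right)} - 3035383}{-2914298 + 3895842} = \frac{1004 - 3035383}{-2914298 + 3895842} = \frac{1004 - 3035383}{981544} = \left(-3034379\right) \frac{1}{981544} = - \frac{3034379}{981544}$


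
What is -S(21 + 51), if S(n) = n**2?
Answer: -5184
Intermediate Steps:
-S(21 + 51) = -(21 + 51)**2 = -1*72**2 = -1*5184 = -5184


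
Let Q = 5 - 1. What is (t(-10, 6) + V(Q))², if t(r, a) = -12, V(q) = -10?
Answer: 484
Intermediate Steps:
Q = 4
(t(-10, 6) + V(Q))² = (-12 - 10)² = (-22)² = 484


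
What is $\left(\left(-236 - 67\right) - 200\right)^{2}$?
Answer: $253009$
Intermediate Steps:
$\left(\left(-236 - 67\right) - 200\right)^{2} = \left(-303 - 200\right)^{2} = \left(-503\right)^{2} = 253009$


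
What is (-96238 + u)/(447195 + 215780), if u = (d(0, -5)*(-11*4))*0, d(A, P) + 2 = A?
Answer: -96238/662975 ≈ -0.14516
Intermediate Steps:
d(A, P) = -2 + A
u = 0 (u = ((-2 + 0)*(-11*4))*0 = -2*(-44)*0 = 88*0 = 0)
(-96238 + u)/(447195 + 215780) = (-96238 + 0)/(447195 + 215780) = -96238/662975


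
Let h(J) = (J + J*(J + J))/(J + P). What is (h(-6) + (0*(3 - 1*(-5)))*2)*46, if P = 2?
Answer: -759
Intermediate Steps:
h(J) = (J + 2*J²)/(2 + J) (h(J) = (J + J*(J + J))/(J + 2) = (J + J*(2*J))/(2 + J) = (J + 2*J²)/(2 + J))
(h(-6) + (0*(3 - 1*(-5)))*2)*46 = (-6*(1 + 2*(-6))/(2 - 6) + (0*(3 - 1*(-5)))*2)*46 = (-6*(1 - 12)/(-4) + (0*(3 + 5))*2)*46 = (-6*(-¼)*(-11) + (0*8)*2)*46 = (-33/2 + 0*2)*46 = (-33/2 + 0)*46 = -33/2*46 = -759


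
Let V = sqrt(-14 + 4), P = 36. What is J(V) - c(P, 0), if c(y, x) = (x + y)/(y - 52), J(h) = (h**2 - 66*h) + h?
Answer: -31/4 - 65*I*sqrt(10) ≈ -7.75 - 205.55*I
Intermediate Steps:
V = I*sqrt(10) (V = sqrt(-10) = I*sqrt(10) ≈ 3.1623*I)
J(h) = h**2 - 65*h
c(y, x) = (x + y)/(-52 + y)
J(V) - c(P, 0) = (I*sqrt(10))*(-65 + I*sqrt(10)) - (0 + 36)/(-52 + 36) = I*sqrt(10)*(-65 + I*sqrt(10)) - 36/(-16) = I*sqrt(10)*(-65 + I*sqrt(10)) - (-1)*36/16 = I*sqrt(10)*(-65 + I*sqrt(10)) - 1*(-9/4) = I*sqrt(10)*(-65 + I*sqrt(10)) + 9/4 = 9/4 + I*sqrt(10)*(-65 + I*sqrt(10))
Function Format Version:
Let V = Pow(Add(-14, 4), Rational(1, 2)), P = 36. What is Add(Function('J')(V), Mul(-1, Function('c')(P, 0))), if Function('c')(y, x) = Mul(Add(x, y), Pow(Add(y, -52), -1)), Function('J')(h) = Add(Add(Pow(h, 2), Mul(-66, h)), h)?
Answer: Add(Rational(-31, 4), Mul(-65, I, Pow(10, Rational(1, 2)))) ≈ Add(-7.7500, Mul(-205.55, I))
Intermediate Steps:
V = Mul(I, Pow(10, Rational(1, 2))) (V = Pow(-10, Rational(1, 2)) = Mul(I, Pow(10, Rational(1, 2))) ≈ Mul(3.1623, I))
Function('J')(h) = Add(Pow(h, 2), Mul(-65, h))
Function('c')(y, x) = Mul(Pow(Add(-52, y), -1), Add(x, y)) (Function('c')(y, x) = Mul(Add(x, y), Pow(Add(-52, y), -1)) = Mul(Pow(Add(-52, y), -1), Add(x, y)))
Add(Function('J')(V), Mul(-1, Function('c')(P, 0))) = Add(Mul(Mul(I, Pow(10, Rational(1, 2))), Add(-65, Mul(I, Pow(10, Rational(1, 2))))), Mul(-1, Mul(Pow(Add(-52, 36), -1), Add(0, 36)))) = Add(Mul(I, Pow(10, Rational(1, 2)), Add(-65, Mul(I, Pow(10, Rational(1, 2))))), Mul(-1, Mul(Pow(-16, -1), 36))) = Add(Mul(I, Pow(10, Rational(1, 2)), Add(-65, Mul(I, Pow(10, Rational(1, 2))))), Mul(-1, Mul(Rational(-1, 16), 36))) = Add(Mul(I, Pow(10, Rational(1, 2)), Add(-65, Mul(I, Pow(10, Rational(1, 2))))), Mul(-1, Rational(-9, 4))) = Add(Mul(I, Pow(10, Rational(1, 2)), Add(-65, Mul(I, Pow(10, Rational(1, 2))))), Rational(9, 4)) = Add(Rational(9, 4), Mul(I, Pow(10, Rational(1, 2)), Add(-65, Mul(I, Pow(10, Rational(1, 2))))))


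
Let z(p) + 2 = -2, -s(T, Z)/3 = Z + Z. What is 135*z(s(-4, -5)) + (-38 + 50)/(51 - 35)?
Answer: -2157/4 ≈ -539.25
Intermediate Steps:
s(T, Z) = -6*Z (s(T, Z) = -3*(Z + Z) = -6*Z)
z(p) = -4 (z(p) = -2 - 2 = -4)
135*z(s(-4, -5)) + (-38 + 50)/(51 - 35) = 135*(-4) + (-38 + 50)/(51 - 35) = -540 + 12/16 = -540 + 12*(1/16) = -540 + ¾ = -2157/4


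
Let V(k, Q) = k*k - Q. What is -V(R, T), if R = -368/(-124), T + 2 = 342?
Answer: 318276/961 ≈ 331.19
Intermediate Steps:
T = 340 (T = -2 + 342 = 340)
R = 92/31 (R = -368*(-1/124) = 92/31 ≈ 2.9677)
V(k, Q) = k**2 - Q
-V(R, T) = -((92/31)**2 - 1*340) = -(8464/961 - 340) = -1*(-318276/961) = 318276/961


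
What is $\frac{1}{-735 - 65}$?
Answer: $- \frac{1}{800} \approx -0.00125$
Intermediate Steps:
$\frac{1}{-735 - 65} = \frac{1}{-800} = - \frac{1}{800}$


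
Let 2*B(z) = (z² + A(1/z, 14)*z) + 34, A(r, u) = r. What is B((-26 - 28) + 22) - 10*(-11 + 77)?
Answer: -261/2 ≈ -130.50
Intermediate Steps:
B(z) = 35/2 + z²/2 (B(z) = ((z² + z/z) + 34)/2 = ((z² + 1) + 34)/2 = ((1 + z²) + 34)/2 = (35 + z²)/2 = 35/2 + z²/2)
B((-26 - 28) + 22) - 10*(-11 + 77) = (35/2 + ((-26 - 28) + 22)²/2) - 10*(-11 + 77) = (35/2 + (-54 + 22)²/2) - 10*66 = (35/2 + (½)*(-32)²) - 660 = (35/2 + (½)*1024) - 660 = (35/2 + 512) - 660 = 1059/2 - 660 = -261/2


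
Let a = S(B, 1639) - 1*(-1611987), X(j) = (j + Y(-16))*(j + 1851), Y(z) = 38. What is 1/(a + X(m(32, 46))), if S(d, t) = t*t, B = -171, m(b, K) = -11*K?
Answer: 1/3668848 ≈ 2.7257e-7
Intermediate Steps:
S(d, t) = t**2
X(j) = (38 + j)*(1851 + j) (X(j) = (j + 38)*(j + 1851) = (38 + j)*(1851 + j))
a = 4298308 (a = 1639**2 - 1*(-1611987) = 2686321 + 1611987 = 4298308)
1/(a + X(m(32, 46))) = 1/(4298308 + (70338 + (-11*46)**2 + 1889*(-11*46))) = 1/(4298308 + (70338 + (-506)**2 + 1889*(-506))) = 1/(4298308 + (70338 + 256036 - 955834)) = 1/(4298308 - 629460) = 1/3668848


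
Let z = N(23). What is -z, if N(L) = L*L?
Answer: -529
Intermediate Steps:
N(L) = L²
z = 529 (z = 23² = 529)
-z = -1*529 = -529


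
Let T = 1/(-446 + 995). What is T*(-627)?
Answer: -209/183 ≈ -1.1421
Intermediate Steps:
T = 1/549 ≈ 0.0018215
T*(-627) = (1/549)*(-627) = -209/183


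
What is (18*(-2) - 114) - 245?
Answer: -395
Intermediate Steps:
(18*(-2) - 114) - 245 = (-36 - 114) - 245 = -150 - 245 = -395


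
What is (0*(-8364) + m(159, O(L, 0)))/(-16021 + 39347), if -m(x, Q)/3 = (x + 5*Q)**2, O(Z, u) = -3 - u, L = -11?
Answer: -31104/11663 ≈ -2.6669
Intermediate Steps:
m(x, Q) = -3*(x + 5*Q)**2
(0*(-8364) + m(159, O(L, 0)))/(-16021 + 39347) = (0*(-8364) - 3*(159 + 5*(-3 - 1*0))**2)/(-16021 + 39347) = (0 - 3*(159 + 5*(-3 + 0))**2)/23326 = (0 - 3*(159 + 5*(-3))**2)*(1/23326) = (0 - 3*(159 - 15)**2)*(1/23326) = (0 - 3*144**2)*(1/23326) = (0 - 3*20736)*(1/23326) = (0 - 62208)*(1/23326) = -62208*1/23326 = -31104/11663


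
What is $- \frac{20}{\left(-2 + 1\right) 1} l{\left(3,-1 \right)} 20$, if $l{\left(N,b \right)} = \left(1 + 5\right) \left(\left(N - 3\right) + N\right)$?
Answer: $7200$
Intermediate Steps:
$l{\left(N,b \right)} = -18 + 12 N$ ($l{\left(N,b \right)} = 6 \left(\left(-3 + N\right) + N\right) = 6 \left(-3 + 2 N\right) = -18 + 12 N$)
$- \frac{20}{\left(-2 + 1\right) 1} l{\left(3,-1 \right)} 20 = - \frac{20}{\left(-2 + 1\right) 1} \left(-18 + 12 \cdot 3\right) 20 = - \frac{20}{\left(-1\right) 1} \left(-18 + 36\right) 20 = - \frac{20}{-1} \cdot 18 \cdot 20 = \left(-20\right) \left(-1\right) 18 \cdot 20 = 20 \cdot 18 \cdot 20 = 360 \cdot 20 = 7200$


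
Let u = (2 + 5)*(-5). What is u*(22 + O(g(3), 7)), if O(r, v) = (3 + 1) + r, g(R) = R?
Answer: -1015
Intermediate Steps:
O(r, v) = 4 + r
u = -35 (u = 7*(-5) = -35)
u*(22 + O(g(3), 7)) = -35*(22 + (4 + 3)) = -35*(22 + 7) = -35*29 = -1015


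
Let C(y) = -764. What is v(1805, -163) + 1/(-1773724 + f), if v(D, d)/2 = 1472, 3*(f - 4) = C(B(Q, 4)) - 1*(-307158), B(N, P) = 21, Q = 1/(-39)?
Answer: 14763471101/5014766 ≈ 2944.0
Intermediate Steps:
Q = -1/39 ≈ -0.025641
f = 306406/3 (f = 4 + (-764 - 1*(-307158))/3 = 4 + (-764 + 307158)/3 = 4 + (1/3)*306394 = 4 + 306394/3 = 306406/3 ≈ 1.0214e+5)
v(D, d) = 2944 (v(D, d) = 2*1472 = 2944)
v(1805, -163) + 1/(-1773724 + f) = 2944 + 1/(-1773724 + 306406/3) = 2944 + 1/(-5014766/3) = 2944 - 3/5014766 = 14763471101/5014766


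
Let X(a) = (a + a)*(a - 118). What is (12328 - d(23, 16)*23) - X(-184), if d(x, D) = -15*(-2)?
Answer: -99498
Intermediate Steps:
d(x, D) = 30
X(a) = 2*a*(-118 + a) (X(a) = (2*a)*(-118 + a) = 2*a*(-118 + a))
(12328 - d(23, 16)*23) - X(-184) = (12328 - 30*23) - 2*(-184)*(-118 - 184) = (12328 - 1*690) - 2*(-184)*(-302) = (12328 - 690) - 1*111136 = 11638 - 111136 = -99498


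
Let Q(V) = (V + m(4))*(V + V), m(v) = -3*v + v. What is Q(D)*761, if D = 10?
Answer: 30440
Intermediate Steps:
m(v) = -2*v
Q(V) = 2*V*(-8 + V) (Q(V) = (V - 2*4)*(V + V) = (V - 8)*(2*V) = (-8 + V)*(2*V) = 2*V*(-8 + V))
Q(D)*761 = (2*10*(-8 + 10))*761 = (2*10*2)*761 = 40*761 = 30440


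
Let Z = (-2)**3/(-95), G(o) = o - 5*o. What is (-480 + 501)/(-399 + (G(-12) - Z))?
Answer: -1995/33353 ≈ -0.059815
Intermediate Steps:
G(o) = -4*o
Z = 8/95 (Z = -8*(-1/95) = 8/95 ≈ 0.084211)
(-480 + 501)/(-399 + (G(-12) - Z)) = (-480 + 501)/(-399 + (-4*(-12) - 1*8/95)) = 21/(-399 + (48 - 8/95)) = 21/(-399 + 4552/95) = 21/(-33353/95) = 21*(-95/33353) = -1995/33353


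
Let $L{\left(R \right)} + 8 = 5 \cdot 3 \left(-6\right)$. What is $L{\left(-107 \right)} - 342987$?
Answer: $-343085$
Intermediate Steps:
$L{\left(R \right)} = -98$ ($L{\left(R \right)} = -8 + 5 \cdot 3 \left(-6\right) = -8 + 15 \left(-6\right) = -8 - 90 = -98$)
$L{\left(-107 \right)} - 342987 = -98 - 342987 = -343085$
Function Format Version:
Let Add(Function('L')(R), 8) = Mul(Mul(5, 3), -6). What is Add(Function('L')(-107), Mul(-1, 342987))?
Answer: -343085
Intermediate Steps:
Function('L')(R) = -98 (Function('L')(R) = Add(-8, Mul(Mul(5, 3), -6)) = Add(-8, Mul(15, -6)) = Add(-8, -90) = -98)
Add(Function('L')(-107), Mul(-1, 342987)) = Add(-98, Mul(-1, 342987)) = Add(-98, -342987) = -343085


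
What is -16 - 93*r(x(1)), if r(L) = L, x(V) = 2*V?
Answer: -202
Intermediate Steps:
-16 - 93*r(x(1)) = -16 - 186 = -202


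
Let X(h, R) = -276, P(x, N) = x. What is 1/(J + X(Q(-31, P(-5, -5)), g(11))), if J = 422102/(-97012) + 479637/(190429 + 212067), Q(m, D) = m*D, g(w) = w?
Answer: -9761735488/2725079950175 ≈ -0.0035822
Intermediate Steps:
Q(m, D) = D*m
J = -30840955487/9761735488 (J = 422102*(-1/97012) + 479637/402496 = -211051/48506 + 479637*(1/402496) = -211051/48506 + 479637/402496 = -30840955487/9761735488 ≈ -3.1594)
1/(J + X(Q(-31, P(-5, -5)), g(11))) = 1/(-30840955487/9761735488 - 276) = 1/(-2725079950175/9761735488) = -9761735488/2725079950175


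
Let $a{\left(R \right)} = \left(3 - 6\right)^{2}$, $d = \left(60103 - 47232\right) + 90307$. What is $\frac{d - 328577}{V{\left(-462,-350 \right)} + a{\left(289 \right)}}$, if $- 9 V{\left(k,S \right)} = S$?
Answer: $- \frac{2028591}{431} \approx -4706.7$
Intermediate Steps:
$V{\left(k,S \right)} = - \frac{S}{9}$
$d = 103178$ ($d = 12871 + 90307 = 103178$)
$a{\left(R \right)} = 9$ ($a{\left(R \right)} = \left(-3\right)^{2} = 9$)
$\frac{d - 328577}{V{\left(-462,-350 \right)} + a{\left(289 \right)}} = \frac{103178 - 328577}{\left(- \frac{1}{9}\right) \left(-350\right) + 9} = - \frac{225399}{\frac{350}{9} + 9} = - \frac{225399}{\frac{431}{9}} = \left(-225399\right) \frac{9}{431} = - \frac{2028591}{431}$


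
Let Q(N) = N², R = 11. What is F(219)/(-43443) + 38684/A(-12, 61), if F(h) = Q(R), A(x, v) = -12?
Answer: -140045872/43443 ≈ -3223.7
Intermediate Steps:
F(h) = 121 (F(h) = 11² = 121)
F(219)/(-43443) + 38684/A(-12, 61) = 121/(-43443) + 38684/(-12) = 121*(-1/43443) + 38684*(-1/12) = -121/43443 - 9671/3 = -140045872/43443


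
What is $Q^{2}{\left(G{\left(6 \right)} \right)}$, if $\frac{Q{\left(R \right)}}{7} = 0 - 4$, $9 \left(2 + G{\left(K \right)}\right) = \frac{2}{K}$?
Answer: $784$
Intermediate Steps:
$G{\left(K \right)} = -2 + \frac{2}{9 K}$ ($G{\left(K \right)} = -2 + \frac{2 \frac{1}{K}}{9} = -2 + \frac{2}{9 K}$)
$Q{\left(R \right)} = -28$ ($Q{\left(R \right)} = 7 \left(0 - 4\right) = 7 \left(-4\right) = -28$)
$Q^{2}{\left(G{\left(6 \right)} \right)} = \left(-28\right)^{2} = 784$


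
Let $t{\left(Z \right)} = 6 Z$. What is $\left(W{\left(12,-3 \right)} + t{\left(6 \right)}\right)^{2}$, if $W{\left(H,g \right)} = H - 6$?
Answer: $1764$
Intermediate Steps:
$W{\left(H,g \right)} = -6 + H$
$\left(W{\left(12,-3 \right)} + t{\left(6 \right)}\right)^{2} = \left(\left(-6 + 12\right) + 6 \cdot 6\right)^{2} = \left(6 + 36\right)^{2} = 42^{2} = 1764$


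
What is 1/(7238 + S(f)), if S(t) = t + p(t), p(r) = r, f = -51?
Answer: 1/7136 ≈ 0.00014013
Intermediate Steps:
S(t) = 2*t (S(t) = t + t = 2*t)
1/(7238 + S(f)) = 1/(7238 + 2*(-51)) = 1/(7238 - 102) = 1/7136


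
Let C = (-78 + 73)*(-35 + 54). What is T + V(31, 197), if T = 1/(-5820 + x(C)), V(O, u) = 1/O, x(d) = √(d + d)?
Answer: 3369217/105005029 - I*√190/33872590 ≈ 0.032086 - 4.0694e-7*I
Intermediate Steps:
C = -95 (C = -5*19 = -95)
x(d) = √2*√d (x(d) = √(2*d) = √2*√d)
T = 1/(-5820 + I*√190) (T = 1/(-5820 + √2*√(-95)) = 1/(-5820 + √2*(I*√95)) = 1/(-5820 + I*√190) ≈ -0.00017182 - 4.069e-7*I)
T + V(31, 197) = (-582/3387259 - I*√190/33872590) + 1/31 = 3369217/105005029 - I*√190/33872590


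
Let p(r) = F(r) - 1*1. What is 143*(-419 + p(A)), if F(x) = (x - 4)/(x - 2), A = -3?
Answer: -299299/5 ≈ -59860.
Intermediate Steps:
F(x) = (-4 + x)/(-2 + x)
p(r) = -1 + (-4 + r)/(-2 + r) (p(r) = (-4 + r)/(-2 + r) - 1*1 = (-4 + r)/(-2 + r) - 1 = -1 + (-4 + r)/(-2 + r))
143*(-419 + p(A)) = 143*(-419 - 2/(-2 - 3)) = 143*(-419 - 2/(-5)) = 143*(-419 - 2*(-⅕)) = 143*(-419 + ⅖) = 143*(-2093/5) = -299299/5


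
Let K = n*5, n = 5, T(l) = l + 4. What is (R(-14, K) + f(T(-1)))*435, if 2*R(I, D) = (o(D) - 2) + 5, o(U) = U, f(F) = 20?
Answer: 14790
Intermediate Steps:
T(l) = 4 + l
K = 25 (K = 5*5 = 25)
R(I, D) = 3/2 + D/2 (R(I, D) = ((D - 2) + 5)/2 = ((-2 + D) + 5)/2 = (3 + D)/2 = 3/2 + D/2)
(R(-14, K) + f(T(-1)))*435 = ((3/2 + (½)*25) + 20)*435 = ((3/2 + 25/2) + 20)*435 = (14 + 20)*435 = 34*435 = 14790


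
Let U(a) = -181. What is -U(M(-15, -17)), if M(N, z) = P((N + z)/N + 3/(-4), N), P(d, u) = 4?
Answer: 181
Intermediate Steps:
M(N, z) = 4
-U(M(-15, -17)) = -1*(-181) = 181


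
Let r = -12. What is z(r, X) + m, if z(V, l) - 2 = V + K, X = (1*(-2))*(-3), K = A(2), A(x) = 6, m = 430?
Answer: 426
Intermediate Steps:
K = 6
X = 6 (X = -2*(-3) = 6)
z(V, l) = 8 + V (z(V, l) = 2 + (V + 6) = 2 + (6 + V) = 8 + V)
z(r, X) + m = (8 - 12) + 430 = -4 + 430 = 426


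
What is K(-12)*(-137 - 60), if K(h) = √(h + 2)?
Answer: -197*I*√10 ≈ -622.97*I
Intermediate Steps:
K(h) = √(2 + h)
K(-12)*(-137 - 60) = √(2 - 12)*(-137 - 60) = √(-10)*(-197) = (I*√10)*(-197) = -197*I*√10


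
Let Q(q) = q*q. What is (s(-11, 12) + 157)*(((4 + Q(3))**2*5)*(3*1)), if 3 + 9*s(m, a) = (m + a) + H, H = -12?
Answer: 1182155/3 ≈ 3.9405e+5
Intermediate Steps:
Q(q) = q**2
s(m, a) = -5/3 + a/9 + m/9 (s(m, a) = -1/3 + ((m + a) - 12)/9 = -1/3 + ((a + m) - 12)/9 = -1/3 + (-12 + a + m)/9 = -1/3 + (-4/3 + a/9 + m/9) = -5/3 + a/9 + m/9)
(s(-11, 12) + 157)*(((4 + Q(3))**2*5)*(3*1)) = ((-5/3 + (1/9)*12 + (1/9)*(-11)) + 157)*(((4 + 3**2)**2*5)*(3*1)) = ((-5/3 + 4/3 - 11/9) + 157)*(((4 + 9)**2*5)*3) = (-14/9 + 157)*((13**2*5)*3) = 1399*((169*5)*3)/9 = 1399*(845*3)/9 = (1399/9)*2535 = 1182155/3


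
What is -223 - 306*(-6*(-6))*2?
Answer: -22255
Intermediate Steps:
-223 - 306*(-6*(-6))*2 = -223 - 11016*2 = -223 - 306*72 = -223 - 22032 = -22255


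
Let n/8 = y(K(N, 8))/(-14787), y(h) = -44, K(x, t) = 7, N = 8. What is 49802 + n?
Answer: 736422526/14787 ≈ 49802.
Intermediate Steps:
n = 352/14787 (n = 8*(-44/(-14787)) = 8*(-44*(-1/14787)) = 8*(44/14787) = 352/14787 ≈ 0.023805)
49802 + n = 49802 + 352/14787 = 736422526/14787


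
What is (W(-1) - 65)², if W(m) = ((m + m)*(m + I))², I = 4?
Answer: 841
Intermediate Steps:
W(m) = 4*m²*(4 + m)² (W(m) = ((m + m)*(m + 4))² = ((2*m)*(4 + m))² = (2*m*(4 + m))² = 4*m²*(4 + m)²)
(W(-1) - 65)² = (4*(-1)²*(4 - 1)² - 65)² = (4*1*3² - 65)² = (4*1*9 - 65)² = (36 - 65)² = (-29)² = 841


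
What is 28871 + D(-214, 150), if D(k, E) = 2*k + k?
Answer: 28229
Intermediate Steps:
D(k, E) = 3*k
28871 + D(-214, 150) = 28871 + 3*(-214) = 28871 - 642 = 28229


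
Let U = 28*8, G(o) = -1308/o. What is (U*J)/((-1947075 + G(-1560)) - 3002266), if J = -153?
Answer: 495040/71490469 ≈ 0.0069246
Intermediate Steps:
U = 224
(U*J)/((-1947075 + G(-1560)) - 3002266) = (224*(-153))/((-1947075 - 1308/(-1560)) - 3002266) = -34272/((-1947075 - 1308*(-1/1560)) - 3002266) = -34272/((-1947075 + 109/130) - 3002266) = -34272/(-253119641/130 - 3002266) = -34272/(-643414221/130) = -34272*(-130/643414221) = 495040/71490469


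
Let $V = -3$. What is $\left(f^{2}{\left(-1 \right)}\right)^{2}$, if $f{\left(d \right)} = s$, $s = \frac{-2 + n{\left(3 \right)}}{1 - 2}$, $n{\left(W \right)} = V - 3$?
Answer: $4096$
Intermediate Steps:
$n{\left(W \right)} = -6$ ($n{\left(W \right)} = -3 - 3 = -6$)
$s = 8$ ($s = \frac{-2 - 6}{1 - 2} = - \frac{8}{-1} = \left(-8\right) \left(-1\right) = 8$)
$f{\left(d \right)} = 8$
$\left(f^{2}{\left(-1 \right)}\right)^{2} = \left(8^{2}\right)^{2} = 64^{2} = 4096$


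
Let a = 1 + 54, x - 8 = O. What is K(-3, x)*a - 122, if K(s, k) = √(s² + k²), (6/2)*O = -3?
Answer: -122 + 55*√58 ≈ 296.87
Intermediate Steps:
O = -1 (O = (⅓)*(-3) = -1)
x = 7 (x = 8 - 1 = 7)
K(s, k) = √(k² + s²)
a = 55
K(-3, x)*a - 122 = √(7² + (-3)²)*55 - 122 = √(49 + 9)*55 - 122 = √58*55 - 122 = 55*√58 - 122 = -122 + 55*√58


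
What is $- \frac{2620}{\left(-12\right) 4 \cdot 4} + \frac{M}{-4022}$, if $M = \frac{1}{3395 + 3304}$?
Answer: $\frac{2941318757}{215547024} \approx 13.646$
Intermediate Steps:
$M = \frac{1}{6699} \approx 0.00014928$
$- \frac{2620}{\left(-12\right) 4 \cdot 4} + \frac{M}{-4022} = - \frac{2620}{\left(-12\right) 4 \cdot 4} + \frac{1}{6699 \left(-4022\right)} = - \frac{2620}{\left(-48\right) 4} + \frac{1}{6699} \left(- \frac{1}{4022}\right) = - \frac{2620}{-192} - \frac{1}{26943378} = \left(-2620\right) \left(- \frac{1}{192}\right) - \frac{1}{26943378} = \frac{655}{48} - \frac{1}{26943378} = \frac{2941318757}{215547024}$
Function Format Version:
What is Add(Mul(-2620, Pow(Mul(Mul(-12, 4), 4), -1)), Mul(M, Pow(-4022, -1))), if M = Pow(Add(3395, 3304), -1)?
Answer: Rational(2941318757, 215547024) ≈ 13.646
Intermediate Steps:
M = Rational(1, 6699) (M = Pow(6699, -1) = Rational(1, 6699) ≈ 0.00014928)
Add(Mul(-2620, Pow(Mul(Mul(-12, 4), 4), -1)), Mul(M, Pow(-4022, -1))) = Add(Mul(-2620, Pow(Mul(Mul(-12, 4), 4), -1)), Mul(Rational(1, 6699), Pow(-4022, -1))) = Add(Mul(-2620, Pow(Mul(-48, 4), -1)), Mul(Rational(1, 6699), Rational(-1, 4022))) = Add(Mul(-2620, Pow(-192, -1)), Rational(-1, 26943378)) = Add(Mul(-2620, Rational(-1, 192)), Rational(-1, 26943378)) = Add(Rational(655, 48), Rational(-1, 26943378)) = Rational(2941318757, 215547024)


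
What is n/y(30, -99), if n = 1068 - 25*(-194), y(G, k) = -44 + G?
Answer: -2959/7 ≈ -422.71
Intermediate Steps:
n = 5918 (n = 1068 - 1*(-4850) = 1068 + 4850 = 5918)
n/y(30, -99) = 5918/(-44 + 30) = 5918/(-14) = 5918*(-1/14) = -2959/7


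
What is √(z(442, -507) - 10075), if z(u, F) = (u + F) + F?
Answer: 39*I*√7 ≈ 103.18*I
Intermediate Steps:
z(u, F) = u + 2*F (z(u, F) = (F + u) + F = u + 2*F)
√(z(442, -507) - 10075) = √((442 + 2*(-507)) - 10075) = √((442 - 1014) - 10075) = √(-572 - 10075) = √(-10647) = 39*I*√7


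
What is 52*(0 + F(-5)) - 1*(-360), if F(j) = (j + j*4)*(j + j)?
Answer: 13360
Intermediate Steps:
F(j) = 10*j² (F(j) = (j + 4*j)*(2*j) = (5*j)*(2*j) = 10*j²)
52*(0 + F(-5)) - 1*(-360) = 52*(0 + 10*(-5)²) - 1*(-360) = 52*(0 + 10*25) + 360 = 52*(0 + 250) + 360 = 52*250 + 360 = 13000 + 360 = 13360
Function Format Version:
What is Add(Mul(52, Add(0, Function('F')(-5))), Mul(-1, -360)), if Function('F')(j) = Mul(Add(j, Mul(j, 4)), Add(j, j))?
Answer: 13360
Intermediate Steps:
Function('F')(j) = Mul(10, Pow(j, 2)) (Function('F')(j) = Mul(Add(j, Mul(4, j)), Mul(2, j)) = Mul(Mul(5, j), Mul(2, j)) = Mul(10, Pow(j, 2)))
Add(Mul(52, Add(0, Function('F')(-5))), Mul(-1, -360)) = Add(Mul(52, Add(0, Mul(10, Pow(-5, 2)))), Mul(-1, -360)) = Add(Mul(52, Add(0, Mul(10, 25))), 360) = Add(Mul(52, Add(0, 250)), 360) = Add(Mul(52, 250), 360) = Add(13000, 360) = 13360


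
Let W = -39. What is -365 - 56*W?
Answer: 1819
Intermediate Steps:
-365 - 56*W = -365 - 56*(-39) = -365 + 2184 = 1819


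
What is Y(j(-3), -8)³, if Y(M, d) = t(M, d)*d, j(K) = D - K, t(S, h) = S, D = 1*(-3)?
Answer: 0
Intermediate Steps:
D = -3
j(K) = -3 - K
Y(M, d) = M*d
Y(j(-3), -8)³ = ((-3 - 1*(-3))*(-8))³ = ((-3 + 3)*(-8))³ = (0*(-8))³ = 0³ = 0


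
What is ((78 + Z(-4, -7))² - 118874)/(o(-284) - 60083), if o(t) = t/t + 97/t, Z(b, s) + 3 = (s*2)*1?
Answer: 32703452/17063385 ≈ 1.9166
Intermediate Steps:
Z(b, s) = -3 + 2*s (Z(b, s) = -3 + (s*2)*1 = -3 + (2*s)*1 = -3 + 2*s)
o(t) = 1 + 97/t
((78 + Z(-4, -7))² - 118874)/(o(-284) - 60083) = ((78 + (-3 + 2*(-7)))² - 118874)/((97 - 284)/(-284) - 60083) = ((78 + (-3 - 14))² - 118874)/(-1/284*(-187) - 60083) = ((78 - 17)² - 118874)/(187/284 - 60083) = (61² - 118874)/(-17063385/284) = (3721 - 118874)*(-284/17063385) = -115153*(-284/17063385) = 32703452/17063385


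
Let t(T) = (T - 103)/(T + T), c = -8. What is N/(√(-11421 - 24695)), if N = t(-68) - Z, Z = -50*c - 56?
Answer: 46613*I*√9029/2455888 ≈ 1.8035*I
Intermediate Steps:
Z = 344 (Z = -50*(-8) - 56 = 400 - 56 = 344)
t(T) = (-103 + T)/(2*T) (t(T) = (-103 + T)/((2*T)) = (-103 + T)*(1/(2*T)) = (-103 + T)/(2*T))
N = -46613/136 (N = (½)*(-103 - 68)/(-68) - 1*344 = (½)*(-1/68)*(-171) - 344 = 171/136 - 344 = -46613/136 ≈ -342.74)
N/(√(-11421 - 24695)) = -46613/(136*√(-11421 - 24695)) = -46613*(-I*√9029/18058)/136 = -(-46613)*I*√9029/2455888 = 46613*I*√9029/2455888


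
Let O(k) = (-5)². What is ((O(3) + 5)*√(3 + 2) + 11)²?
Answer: 4621 + 660*√5 ≈ 6096.8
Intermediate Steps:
O(k) = 25
((O(3) + 5)*√(3 + 2) + 11)² = ((25 + 5)*√(3 + 2) + 11)² = (30*√5 + 11)² = (11 + 30*√5)²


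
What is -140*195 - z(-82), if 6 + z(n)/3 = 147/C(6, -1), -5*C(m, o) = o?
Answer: -29487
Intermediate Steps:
C(m, o) = -o/5
z(n) = 2187 (z(n) = -18 + 3*(147/((-1/5*(-1)))) = -18 + 3*(147/(1/5)) = -18 + 3*(147*5) = -18 + 3*735 = -18 + 2205 = 2187)
-140*195 - z(-82) = -140*195 - 1*2187 = -27300 - 2187 = -29487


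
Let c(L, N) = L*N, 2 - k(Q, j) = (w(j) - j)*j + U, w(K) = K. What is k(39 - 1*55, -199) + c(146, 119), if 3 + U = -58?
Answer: 17437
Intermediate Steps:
U = -61 (U = -3 - 58 = -61)
k(Q, j) = 63 (k(Q, j) = 2 - ((j - j)*j - 61) = 2 - (0*j - 61) = 2 - (0 - 61) = 2 - 1*(-61) = 2 + 61 = 63)
k(39 - 1*55, -199) + c(146, 119) = 63 + 146*119 = 63 + 17374 = 17437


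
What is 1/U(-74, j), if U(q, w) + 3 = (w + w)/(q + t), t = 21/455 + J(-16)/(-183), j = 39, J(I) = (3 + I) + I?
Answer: -438898/1780599 ≈ -0.24649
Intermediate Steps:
J(I) = 3 + 2*I
t = 2434/11895 (t = 21/455 + (3 + 2*(-16))/(-183) = 21*(1/455) + (3 - 32)*(-1/183) = 3/65 - 29*(-1/183) = 3/65 + 29/183 = 2434/11895 ≈ 0.20462)
U(q, w) = -3 + 2*w/(2434/11895 + q) (U(q, w) = -3 + (w + w)/(q + 2434/11895) = -3 + (2*w)/(2434/11895 + q) = -3 + 2*w/(2434/11895 + q))
1/U(-74, j) = 1/(3*(-2434 - 11895*(-74) + 7930*39)/(2434 + 11895*(-74))) = 1/(3*(-2434 + 880230 + 309270)/(2434 - 880230)) = 1/(3*1187066/(-877796)) = 1/(3*(-1/877796)*1187066) = 1/(-1780599/438898) = -438898/1780599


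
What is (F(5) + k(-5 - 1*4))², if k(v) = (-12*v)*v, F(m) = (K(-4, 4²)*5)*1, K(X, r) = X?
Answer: 984064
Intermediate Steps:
F(m) = -20 (F(m) = -4*5*1 = -20*1 = -20)
k(v) = -12*v² (k(v) = (-12*v)*v = -12*v²)
(F(5) + k(-5 - 1*4))² = (-20 - 12*(-5 - 1*4)²)² = (-20 - 12*(-5 - 4)²)² = (-20 - 12*(-9)²)² = (-20 - 12*81)² = (-20 - 972)² = (-992)² = 984064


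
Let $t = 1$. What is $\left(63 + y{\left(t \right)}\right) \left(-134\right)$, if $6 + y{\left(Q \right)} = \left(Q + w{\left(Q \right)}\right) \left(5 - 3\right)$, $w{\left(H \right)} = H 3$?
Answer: $-8710$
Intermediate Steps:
$w{\left(H \right)} = 3 H$
$y{\left(Q \right)} = -6 + 8 Q$ ($y{\left(Q \right)} = -6 + \left(Q + 3 Q\right) \left(5 - 3\right) = -6 + 4 Q 2 = -6 + 8 Q$)
$\left(63 + y{\left(t \right)}\right) \left(-134\right) = \left(63 + \left(-6 + 8 \cdot 1\right)\right) \left(-134\right) = \left(63 + \left(-6 + 8\right)\right) \left(-134\right) = \left(63 + 2\right) \left(-134\right) = 65 \left(-134\right) = -8710$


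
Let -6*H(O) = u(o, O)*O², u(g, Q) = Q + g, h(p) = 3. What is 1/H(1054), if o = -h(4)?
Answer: -3/583786358 ≈ -5.1389e-9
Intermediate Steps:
o = -3 (o = -1*3 = -3)
H(O) = -O²*(-3 + O)/6 (H(O) = -(O - 3)*O²/6 = -(-3 + O)*O²/6 = -O²*(-3 + O)/6)
1/H(1054) = 1/((⅙)*1054²*(3 - 1*1054)) = 1/((⅙)*1110916*(3 - 1054)) = 1/((⅙)*1110916*(-1051)) = 1/(-583786358/3) = -3/583786358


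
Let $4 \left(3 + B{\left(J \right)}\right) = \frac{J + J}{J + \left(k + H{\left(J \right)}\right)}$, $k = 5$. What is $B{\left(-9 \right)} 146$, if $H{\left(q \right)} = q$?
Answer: $- \frac{5037}{13} \approx -387.46$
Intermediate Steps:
$B{\left(J \right)} = -3 + \frac{J}{2 \left(5 + 2 J\right)}$ ($B{\left(J \right)} = -3 + \frac{\left(J + J\right) \frac{1}{J + \left(5 + J\right)}}{4} = -3 + \frac{2 J \frac{1}{5 + 2 J}}{4} = -3 + \frac{J}{2 \left(5 + 2 J\right)}$)
$B{\left(-9 \right)} 146 = \frac{-30 - -99}{2 \left(5 + 2 \left(-9\right)\right)} 146 = \frac{-30 + 99}{2 \left(5 - 18\right)} 146 = \frac{1}{2} \frac{1}{-13} \cdot 69 \cdot 146 = \frac{1}{2} \left(- \frac{1}{13}\right) 69 \cdot 146 = \left(- \frac{69}{26}\right) 146 = - \frac{5037}{13}$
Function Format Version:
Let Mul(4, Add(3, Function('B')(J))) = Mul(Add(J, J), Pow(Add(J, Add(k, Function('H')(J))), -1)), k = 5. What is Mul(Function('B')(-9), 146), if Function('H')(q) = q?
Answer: Rational(-5037, 13) ≈ -387.46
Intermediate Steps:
Function('B')(J) = Add(-3, Mul(Rational(1, 2), J, Pow(Add(5, Mul(2, J)), -1))) (Function('B')(J) = Add(-3, Mul(Rational(1, 4), Mul(Add(J, J), Pow(Add(J, Add(5, J)), -1)))) = Add(-3, Mul(Rational(1, 4), Mul(Mul(2, J), Pow(Add(5, Mul(2, J)), -1)))) = Add(-3, Mul(Rational(1, 4), Mul(2, J, Pow(Add(5, Mul(2, J)), -1)))) = Add(-3, Mul(Rational(1, 2), J, Pow(Add(5, Mul(2, J)), -1))))
Mul(Function('B')(-9), 146) = Mul(Mul(Rational(1, 2), Pow(Add(5, Mul(2, -9)), -1), Add(-30, Mul(-11, -9))), 146) = Mul(Mul(Rational(1, 2), Pow(Add(5, -18), -1), Add(-30, 99)), 146) = Mul(Mul(Rational(1, 2), Pow(-13, -1), 69), 146) = Mul(Mul(Rational(1, 2), Rational(-1, 13), 69), 146) = Mul(Rational(-69, 26), 146) = Rational(-5037, 13)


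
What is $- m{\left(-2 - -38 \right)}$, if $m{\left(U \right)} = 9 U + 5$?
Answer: $-329$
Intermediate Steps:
$m{\left(U \right)} = 5 + 9 U$
$- m{\left(-2 - -38 \right)} = - (5 + 9 \left(-2 - -38\right)) = - (5 + 9 \left(-2 + 38\right)) = - (5 + 9 \cdot 36) = - (5 + 324) = \left(-1\right) 329 = -329$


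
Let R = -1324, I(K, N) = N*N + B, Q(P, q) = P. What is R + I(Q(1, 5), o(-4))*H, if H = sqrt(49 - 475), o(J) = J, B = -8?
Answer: -1324 + 8*I*sqrt(426) ≈ -1324.0 + 165.12*I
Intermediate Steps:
I(K, N) = -8 + N**2 (I(K, N) = N*N - 8 = N**2 - 8 = -8 + N**2)
H = I*sqrt(426) (H = sqrt(-426) = I*sqrt(426) ≈ 20.64*I)
R + I(Q(1, 5), o(-4))*H = -1324 + (-8 + (-4)**2)*(I*sqrt(426)) = -1324 + (-8 + 16)*(I*sqrt(426)) = -1324 + 8*(I*sqrt(426)) = -1324 + 8*I*sqrt(426)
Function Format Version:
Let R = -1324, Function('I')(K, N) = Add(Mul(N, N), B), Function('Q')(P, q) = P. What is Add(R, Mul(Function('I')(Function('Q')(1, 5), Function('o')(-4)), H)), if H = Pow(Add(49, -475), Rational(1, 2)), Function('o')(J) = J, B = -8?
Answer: Add(-1324, Mul(8, I, Pow(426, Rational(1, 2)))) ≈ Add(-1324.0, Mul(165.12, I))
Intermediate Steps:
Function('I')(K, N) = Add(-8, Pow(N, 2)) (Function('I')(K, N) = Add(Mul(N, N), -8) = Add(Pow(N, 2), -8) = Add(-8, Pow(N, 2)))
H = Mul(I, Pow(426, Rational(1, 2))) (H = Pow(-426, Rational(1, 2)) = Mul(I, Pow(426, Rational(1, 2))) ≈ Mul(20.640, I))
Add(R, Mul(Function('I')(Function('Q')(1, 5), Function('o')(-4)), H)) = Add(-1324, Mul(Add(-8, Pow(-4, 2)), Mul(I, Pow(426, Rational(1, 2))))) = Add(-1324, Mul(Add(-8, 16), Mul(I, Pow(426, Rational(1, 2))))) = Add(-1324, Mul(8, Mul(I, Pow(426, Rational(1, 2))))) = Add(-1324, Mul(8, I, Pow(426, Rational(1, 2))))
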